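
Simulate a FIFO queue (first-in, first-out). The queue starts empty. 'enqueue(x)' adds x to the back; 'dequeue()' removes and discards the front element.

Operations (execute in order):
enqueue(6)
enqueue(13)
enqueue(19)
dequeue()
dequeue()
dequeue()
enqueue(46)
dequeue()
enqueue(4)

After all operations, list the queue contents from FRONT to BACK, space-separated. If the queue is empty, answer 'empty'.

Answer: 4

Derivation:
enqueue(6): [6]
enqueue(13): [6, 13]
enqueue(19): [6, 13, 19]
dequeue(): [13, 19]
dequeue(): [19]
dequeue(): []
enqueue(46): [46]
dequeue(): []
enqueue(4): [4]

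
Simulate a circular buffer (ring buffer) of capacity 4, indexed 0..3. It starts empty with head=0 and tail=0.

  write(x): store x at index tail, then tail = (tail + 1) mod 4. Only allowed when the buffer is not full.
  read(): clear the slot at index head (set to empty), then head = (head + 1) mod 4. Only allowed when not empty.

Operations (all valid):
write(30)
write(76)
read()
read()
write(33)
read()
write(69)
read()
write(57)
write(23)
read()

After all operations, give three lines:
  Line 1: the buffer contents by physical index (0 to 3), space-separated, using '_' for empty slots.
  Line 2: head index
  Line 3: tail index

write(30): buf=[30 _ _ _], head=0, tail=1, size=1
write(76): buf=[30 76 _ _], head=0, tail=2, size=2
read(): buf=[_ 76 _ _], head=1, tail=2, size=1
read(): buf=[_ _ _ _], head=2, tail=2, size=0
write(33): buf=[_ _ 33 _], head=2, tail=3, size=1
read(): buf=[_ _ _ _], head=3, tail=3, size=0
write(69): buf=[_ _ _ 69], head=3, tail=0, size=1
read(): buf=[_ _ _ _], head=0, tail=0, size=0
write(57): buf=[57 _ _ _], head=0, tail=1, size=1
write(23): buf=[57 23 _ _], head=0, tail=2, size=2
read(): buf=[_ 23 _ _], head=1, tail=2, size=1

Answer: _ 23 _ _
1
2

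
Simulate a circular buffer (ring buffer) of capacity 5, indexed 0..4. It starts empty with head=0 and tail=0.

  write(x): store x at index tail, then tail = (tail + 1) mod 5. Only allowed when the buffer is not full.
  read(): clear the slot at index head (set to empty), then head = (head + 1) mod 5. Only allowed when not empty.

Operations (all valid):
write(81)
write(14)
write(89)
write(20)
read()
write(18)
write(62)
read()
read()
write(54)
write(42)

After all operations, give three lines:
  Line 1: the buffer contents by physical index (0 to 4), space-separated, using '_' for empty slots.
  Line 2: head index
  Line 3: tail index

Answer: 62 54 42 20 18
3
3

Derivation:
write(81): buf=[81 _ _ _ _], head=0, tail=1, size=1
write(14): buf=[81 14 _ _ _], head=0, tail=2, size=2
write(89): buf=[81 14 89 _ _], head=0, tail=3, size=3
write(20): buf=[81 14 89 20 _], head=0, tail=4, size=4
read(): buf=[_ 14 89 20 _], head=1, tail=4, size=3
write(18): buf=[_ 14 89 20 18], head=1, tail=0, size=4
write(62): buf=[62 14 89 20 18], head=1, tail=1, size=5
read(): buf=[62 _ 89 20 18], head=2, tail=1, size=4
read(): buf=[62 _ _ 20 18], head=3, tail=1, size=3
write(54): buf=[62 54 _ 20 18], head=3, tail=2, size=4
write(42): buf=[62 54 42 20 18], head=3, tail=3, size=5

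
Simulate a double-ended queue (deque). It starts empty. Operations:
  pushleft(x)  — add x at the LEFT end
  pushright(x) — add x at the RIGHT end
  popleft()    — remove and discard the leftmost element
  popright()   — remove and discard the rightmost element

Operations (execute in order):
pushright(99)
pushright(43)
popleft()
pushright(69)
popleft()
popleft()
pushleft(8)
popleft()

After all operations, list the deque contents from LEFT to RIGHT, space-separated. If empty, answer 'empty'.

Answer: empty

Derivation:
pushright(99): [99]
pushright(43): [99, 43]
popleft(): [43]
pushright(69): [43, 69]
popleft(): [69]
popleft(): []
pushleft(8): [8]
popleft(): []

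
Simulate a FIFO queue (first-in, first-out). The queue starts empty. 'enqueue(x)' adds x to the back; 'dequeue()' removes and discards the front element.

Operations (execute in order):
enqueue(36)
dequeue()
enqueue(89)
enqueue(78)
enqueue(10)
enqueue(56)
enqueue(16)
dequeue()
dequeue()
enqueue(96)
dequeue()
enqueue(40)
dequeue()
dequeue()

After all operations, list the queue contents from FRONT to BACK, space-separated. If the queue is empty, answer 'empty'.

Answer: 96 40

Derivation:
enqueue(36): [36]
dequeue(): []
enqueue(89): [89]
enqueue(78): [89, 78]
enqueue(10): [89, 78, 10]
enqueue(56): [89, 78, 10, 56]
enqueue(16): [89, 78, 10, 56, 16]
dequeue(): [78, 10, 56, 16]
dequeue(): [10, 56, 16]
enqueue(96): [10, 56, 16, 96]
dequeue(): [56, 16, 96]
enqueue(40): [56, 16, 96, 40]
dequeue(): [16, 96, 40]
dequeue(): [96, 40]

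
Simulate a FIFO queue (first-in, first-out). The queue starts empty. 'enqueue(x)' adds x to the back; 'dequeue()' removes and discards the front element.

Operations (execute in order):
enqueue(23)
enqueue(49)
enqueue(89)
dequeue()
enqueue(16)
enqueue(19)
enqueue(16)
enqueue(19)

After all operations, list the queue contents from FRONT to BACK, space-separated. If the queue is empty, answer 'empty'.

Answer: 49 89 16 19 16 19

Derivation:
enqueue(23): [23]
enqueue(49): [23, 49]
enqueue(89): [23, 49, 89]
dequeue(): [49, 89]
enqueue(16): [49, 89, 16]
enqueue(19): [49, 89, 16, 19]
enqueue(16): [49, 89, 16, 19, 16]
enqueue(19): [49, 89, 16, 19, 16, 19]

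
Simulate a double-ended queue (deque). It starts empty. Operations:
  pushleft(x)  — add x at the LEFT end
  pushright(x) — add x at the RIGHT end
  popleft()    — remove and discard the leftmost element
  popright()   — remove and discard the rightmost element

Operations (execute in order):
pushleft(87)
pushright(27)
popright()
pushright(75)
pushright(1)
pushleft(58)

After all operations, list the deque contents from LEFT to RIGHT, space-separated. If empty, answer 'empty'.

pushleft(87): [87]
pushright(27): [87, 27]
popright(): [87]
pushright(75): [87, 75]
pushright(1): [87, 75, 1]
pushleft(58): [58, 87, 75, 1]

Answer: 58 87 75 1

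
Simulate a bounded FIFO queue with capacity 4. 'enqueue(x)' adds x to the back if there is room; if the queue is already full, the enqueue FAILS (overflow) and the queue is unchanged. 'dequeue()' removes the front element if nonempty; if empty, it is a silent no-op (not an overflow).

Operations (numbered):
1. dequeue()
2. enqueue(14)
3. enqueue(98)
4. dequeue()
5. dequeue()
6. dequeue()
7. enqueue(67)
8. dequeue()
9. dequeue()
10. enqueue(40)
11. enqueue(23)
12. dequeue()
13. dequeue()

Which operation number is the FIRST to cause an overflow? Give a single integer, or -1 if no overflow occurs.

Answer: -1

Derivation:
1. dequeue(): empty, no-op, size=0
2. enqueue(14): size=1
3. enqueue(98): size=2
4. dequeue(): size=1
5. dequeue(): size=0
6. dequeue(): empty, no-op, size=0
7. enqueue(67): size=1
8. dequeue(): size=0
9. dequeue(): empty, no-op, size=0
10. enqueue(40): size=1
11. enqueue(23): size=2
12. dequeue(): size=1
13. dequeue(): size=0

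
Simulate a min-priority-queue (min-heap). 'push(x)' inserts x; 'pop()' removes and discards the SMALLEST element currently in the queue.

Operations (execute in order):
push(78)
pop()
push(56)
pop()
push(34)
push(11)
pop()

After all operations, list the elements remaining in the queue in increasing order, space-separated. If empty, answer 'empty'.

Answer: 34

Derivation:
push(78): heap contents = [78]
pop() → 78: heap contents = []
push(56): heap contents = [56]
pop() → 56: heap contents = []
push(34): heap contents = [34]
push(11): heap contents = [11, 34]
pop() → 11: heap contents = [34]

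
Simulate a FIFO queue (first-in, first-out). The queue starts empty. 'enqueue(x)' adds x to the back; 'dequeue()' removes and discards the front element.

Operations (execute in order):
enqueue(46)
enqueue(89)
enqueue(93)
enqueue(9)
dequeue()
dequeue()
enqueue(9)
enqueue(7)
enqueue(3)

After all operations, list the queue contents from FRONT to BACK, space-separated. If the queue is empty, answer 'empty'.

Answer: 93 9 9 7 3

Derivation:
enqueue(46): [46]
enqueue(89): [46, 89]
enqueue(93): [46, 89, 93]
enqueue(9): [46, 89, 93, 9]
dequeue(): [89, 93, 9]
dequeue(): [93, 9]
enqueue(9): [93, 9, 9]
enqueue(7): [93, 9, 9, 7]
enqueue(3): [93, 9, 9, 7, 3]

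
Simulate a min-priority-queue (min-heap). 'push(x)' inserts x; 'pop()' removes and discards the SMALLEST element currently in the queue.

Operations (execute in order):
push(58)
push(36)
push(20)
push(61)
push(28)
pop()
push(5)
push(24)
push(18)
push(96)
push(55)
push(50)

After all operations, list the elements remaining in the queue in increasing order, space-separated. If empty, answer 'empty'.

Answer: 5 18 24 28 36 50 55 58 61 96

Derivation:
push(58): heap contents = [58]
push(36): heap contents = [36, 58]
push(20): heap contents = [20, 36, 58]
push(61): heap contents = [20, 36, 58, 61]
push(28): heap contents = [20, 28, 36, 58, 61]
pop() → 20: heap contents = [28, 36, 58, 61]
push(5): heap contents = [5, 28, 36, 58, 61]
push(24): heap contents = [5, 24, 28, 36, 58, 61]
push(18): heap contents = [5, 18, 24, 28, 36, 58, 61]
push(96): heap contents = [5, 18, 24, 28, 36, 58, 61, 96]
push(55): heap contents = [5, 18, 24, 28, 36, 55, 58, 61, 96]
push(50): heap contents = [5, 18, 24, 28, 36, 50, 55, 58, 61, 96]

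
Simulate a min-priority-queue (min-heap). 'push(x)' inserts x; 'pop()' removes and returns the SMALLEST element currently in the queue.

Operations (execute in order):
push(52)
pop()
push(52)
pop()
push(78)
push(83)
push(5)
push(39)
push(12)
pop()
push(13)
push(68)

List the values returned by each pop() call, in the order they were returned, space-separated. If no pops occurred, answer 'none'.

Answer: 52 52 5

Derivation:
push(52): heap contents = [52]
pop() → 52: heap contents = []
push(52): heap contents = [52]
pop() → 52: heap contents = []
push(78): heap contents = [78]
push(83): heap contents = [78, 83]
push(5): heap contents = [5, 78, 83]
push(39): heap contents = [5, 39, 78, 83]
push(12): heap contents = [5, 12, 39, 78, 83]
pop() → 5: heap contents = [12, 39, 78, 83]
push(13): heap contents = [12, 13, 39, 78, 83]
push(68): heap contents = [12, 13, 39, 68, 78, 83]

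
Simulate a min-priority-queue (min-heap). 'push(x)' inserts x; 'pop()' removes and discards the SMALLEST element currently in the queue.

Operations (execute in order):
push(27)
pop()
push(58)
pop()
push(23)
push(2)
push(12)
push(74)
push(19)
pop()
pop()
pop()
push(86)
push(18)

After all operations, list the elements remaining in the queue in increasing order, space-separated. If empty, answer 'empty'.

Answer: 18 23 74 86

Derivation:
push(27): heap contents = [27]
pop() → 27: heap contents = []
push(58): heap contents = [58]
pop() → 58: heap contents = []
push(23): heap contents = [23]
push(2): heap contents = [2, 23]
push(12): heap contents = [2, 12, 23]
push(74): heap contents = [2, 12, 23, 74]
push(19): heap contents = [2, 12, 19, 23, 74]
pop() → 2: heap contents = [12, 19, 23, 74]
pop() → 12: heap contents = [19, 23, 74]
pop() → 19: heap contents = [23, 74]
push(86): heap contents = [23, 74, 86]
push(18): heap contents = [18, 23, 74, 86]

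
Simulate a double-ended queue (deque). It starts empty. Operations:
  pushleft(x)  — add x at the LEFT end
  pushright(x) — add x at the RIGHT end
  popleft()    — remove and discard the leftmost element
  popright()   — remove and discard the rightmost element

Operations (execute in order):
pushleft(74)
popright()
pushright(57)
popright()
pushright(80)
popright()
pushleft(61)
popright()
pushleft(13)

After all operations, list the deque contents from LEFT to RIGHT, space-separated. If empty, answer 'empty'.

pushleft(74): [74]
popright(): []
pushright(57): [57]
popright(): []
pushright(80): [80]
popright(): []
pushleft(61): [61]
popright(): []
pushleft(13): [13]

Answer: 13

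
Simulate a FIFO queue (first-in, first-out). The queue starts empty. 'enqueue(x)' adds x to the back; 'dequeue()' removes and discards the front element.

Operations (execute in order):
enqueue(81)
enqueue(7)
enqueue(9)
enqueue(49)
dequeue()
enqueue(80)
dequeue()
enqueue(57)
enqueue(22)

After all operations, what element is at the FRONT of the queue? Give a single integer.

enqueue(81): queue = [81]
enqueue(7): queue = [81, 7]
enqueue(9): queue = [81, 7, 9]
enqueue(49): queue = [81, 7, 9, 49]
dequeue(): queue = [7, 9, 49]
enqueue(80): queue = [7, 9, 49, 80]
dequeue(): queue = [9, 49, 80]
enqueue(57): queue = [9, 49, 80, 57]
enqueue(22): queue = [9, 49, 80, 57, 22]

Answer: 9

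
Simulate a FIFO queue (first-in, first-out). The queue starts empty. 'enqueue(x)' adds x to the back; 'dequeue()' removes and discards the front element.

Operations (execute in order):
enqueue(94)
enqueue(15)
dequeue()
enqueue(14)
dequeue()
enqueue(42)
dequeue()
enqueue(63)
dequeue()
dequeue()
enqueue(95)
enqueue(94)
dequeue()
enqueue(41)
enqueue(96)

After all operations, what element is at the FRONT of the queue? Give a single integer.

enqueue(94): queue = [94]
enqueue(15): queue = [94, 15]
dequeue(): queue = [15]
enqueue(14): queue = [15, 14]
dequeue(): queue = [14]
enqueue(42): queue = [14, 42]
dequeue(): queue = [42]
enqueue(63): queue = [42, 63]
dequeue(): queue = [63]
dequeue(): queue = []
enqueue(95): queue = [95]
enqueue(94): queue = [95, 94]
dequeue(): queue = [94]
enqueue(41): queue = [94, 41]
enqueue(96): queue = [94, 41, 96]

Answer: 94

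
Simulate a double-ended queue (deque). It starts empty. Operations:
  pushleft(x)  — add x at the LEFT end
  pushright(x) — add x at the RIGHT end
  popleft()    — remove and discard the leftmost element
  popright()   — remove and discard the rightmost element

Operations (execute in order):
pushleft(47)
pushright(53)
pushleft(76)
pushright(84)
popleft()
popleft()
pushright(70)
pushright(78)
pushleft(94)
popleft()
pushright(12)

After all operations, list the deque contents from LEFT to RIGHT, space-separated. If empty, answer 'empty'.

pushleft(47): [47]
pushright(53): [47, 53]
pushleft(76): [76, 47, 53]
pushright(84): [76, 47, 53, 84]
popleft(): [47, 53, 84]
popleft(): [53, 84]
pushright(70): [53, 84, 70]
pushright(78): [53, 84, 70, 78]
pushleft(94): [94, 53, 84, 70, 78]
popleft(): [53, 84, 70, 78]
pushright(12): [53, 84, 70, 78, 12]

Answer: 53 84 70 78 12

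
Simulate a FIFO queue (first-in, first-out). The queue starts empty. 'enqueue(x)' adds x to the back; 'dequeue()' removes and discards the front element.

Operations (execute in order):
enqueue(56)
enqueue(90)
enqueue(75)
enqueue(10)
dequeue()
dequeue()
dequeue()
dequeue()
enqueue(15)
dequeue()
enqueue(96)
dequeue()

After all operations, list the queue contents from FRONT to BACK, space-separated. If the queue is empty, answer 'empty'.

enqueue(56): [56]
enqueue(90): [56, 90]
enqueue(75): [56, 90, 75]
enqueue(10): [56, 90, 75, 10]
dequeue(): [90, 75, 10]
dequeue(): [75, 10]
dequeue(): [10]
dequeue(): []
enqueue(15): [15]
dequeue(): []
enqueue(96): [96]
dequeue(): []

Answer: empty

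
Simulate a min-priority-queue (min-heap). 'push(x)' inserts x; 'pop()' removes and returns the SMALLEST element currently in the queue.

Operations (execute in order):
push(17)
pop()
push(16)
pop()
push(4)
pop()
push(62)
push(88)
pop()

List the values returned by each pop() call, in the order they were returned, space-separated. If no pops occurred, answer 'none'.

push(17): heap contents = [17]
pop() → 17: heap contents = []
push(16): heap contents = [16]
pop() → 16: heap contents = []
push(4): heap contents = [4]
pop() → 4: heap contents = []
push(62): heap contents = [62]
push(88): heap contents = [62, 88]
pop() → 62: heap contents = [88]

Answer: 17 16 4 62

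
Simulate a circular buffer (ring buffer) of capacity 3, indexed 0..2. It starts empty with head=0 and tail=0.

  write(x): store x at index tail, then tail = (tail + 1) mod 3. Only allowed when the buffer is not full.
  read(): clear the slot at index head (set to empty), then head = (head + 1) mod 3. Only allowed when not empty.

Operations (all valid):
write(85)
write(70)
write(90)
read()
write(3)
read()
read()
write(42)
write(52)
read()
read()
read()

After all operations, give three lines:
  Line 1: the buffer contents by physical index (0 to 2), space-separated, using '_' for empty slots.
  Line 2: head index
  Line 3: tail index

Answer: _ _ _
0
0

Derivation:
write(85): buf=[85 _ _], head=0, tail=1, size=1
write(70): buf=[85 70 _], head=0, tail=2, size=2
write(90): buf=[85 70 90], head=0, tail=0, size=3
read(): buf=[_ 70 90], head=1, tail=0, size=2
write(3): buf=[3 70 90], head=1, tail=1, size=3
read(): buf=[3 _ 90], head=2, tail=1, size=2
read(): buf=[3 _ _], head=0, tail=1, size=1
write(42): buf=[3 42 _], head=0, tail=2, size=2
write(52): buf=[3 42 52], head=0, tail=0, size=3
read(): buf=[_ 42 52], head=1, tail=0, size=2
read(): buf=[_ _ 52], head=2, tail=0, size=1
read(): buf=[_ _ _], head=0, tail=0, size=0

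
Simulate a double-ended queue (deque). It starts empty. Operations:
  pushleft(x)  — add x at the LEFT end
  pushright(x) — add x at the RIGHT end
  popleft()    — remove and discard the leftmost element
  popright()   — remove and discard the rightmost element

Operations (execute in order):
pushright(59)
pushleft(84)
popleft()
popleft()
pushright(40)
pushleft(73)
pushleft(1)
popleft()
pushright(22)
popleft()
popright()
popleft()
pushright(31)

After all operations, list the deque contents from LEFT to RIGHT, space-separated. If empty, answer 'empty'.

Answer: 31

Derivation:
pushright(59): [59]
pushleft(84): [84, 59]
popleft(): [59]
popleft(): []
pushright(40): [40]
pushleft(73): [73, 40]
pushleft(1): [1, 73, 40]
popleft(): [73, 40]
pushright(22): [73, 40, 22]
popleft(): [40, 22]
popright(): [40]
popleft(): []
pushright(31): [31]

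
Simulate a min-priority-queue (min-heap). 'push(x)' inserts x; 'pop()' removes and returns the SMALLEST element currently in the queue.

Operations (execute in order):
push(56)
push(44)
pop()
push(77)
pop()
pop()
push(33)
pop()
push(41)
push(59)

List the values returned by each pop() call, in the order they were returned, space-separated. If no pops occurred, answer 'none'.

Answer: 44 56 77 33

Derivation:
push(56): heap contents = [56]
push(44): heap contents = [44, 56]
pop() → 44: heap contents = [56]
push(77): heap contents = [56, 77]
pop() → 56: heap contents = [77]
pop() → 77: heap contents = []
push(33): heap contents = [33]
pop() → 33: heap contents = []
push(41): heap contents = [41]
push(59): heap contents = [41, 59]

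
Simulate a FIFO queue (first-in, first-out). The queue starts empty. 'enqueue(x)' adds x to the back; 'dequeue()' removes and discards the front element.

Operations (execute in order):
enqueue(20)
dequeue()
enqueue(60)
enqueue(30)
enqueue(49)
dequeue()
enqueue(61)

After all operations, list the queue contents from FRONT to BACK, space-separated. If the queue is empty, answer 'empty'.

Answer: 30 49 61

Derivation:
enqueue(20): [20]
dequeue(): []
enqueue(60): [60]
enqueue(30): [60, 30]
enqueue(49): [60, 30, 49]
dequeue(): [30, 49]
enqueue(61): [30, 49, 61]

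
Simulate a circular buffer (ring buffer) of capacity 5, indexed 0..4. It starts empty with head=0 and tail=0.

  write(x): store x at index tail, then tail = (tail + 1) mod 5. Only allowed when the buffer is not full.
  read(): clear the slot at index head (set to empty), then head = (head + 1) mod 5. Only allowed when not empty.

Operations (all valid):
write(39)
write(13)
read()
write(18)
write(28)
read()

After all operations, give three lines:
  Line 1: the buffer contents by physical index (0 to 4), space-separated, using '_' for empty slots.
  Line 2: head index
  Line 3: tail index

Answer: _ _ 18 28 _
2
4

Derivation:
write(39): buf=[39 _ _ _ _], head=0, tail=1, size=1
write(13): buf=[39 13 _ _ _], head=0, tail=2, size=2
read(): buf=[_ 13 _ _ _], head=1, tail=2, size=1
write(18): buf=[_ 13 18 _ _], head=1, tail=3, size=2
write(28): buf=[_ 13 18 28 _], head=1, tail=4, size=3
read(): buf=[_ _ 18 28 _], head=2, tail=4, size=2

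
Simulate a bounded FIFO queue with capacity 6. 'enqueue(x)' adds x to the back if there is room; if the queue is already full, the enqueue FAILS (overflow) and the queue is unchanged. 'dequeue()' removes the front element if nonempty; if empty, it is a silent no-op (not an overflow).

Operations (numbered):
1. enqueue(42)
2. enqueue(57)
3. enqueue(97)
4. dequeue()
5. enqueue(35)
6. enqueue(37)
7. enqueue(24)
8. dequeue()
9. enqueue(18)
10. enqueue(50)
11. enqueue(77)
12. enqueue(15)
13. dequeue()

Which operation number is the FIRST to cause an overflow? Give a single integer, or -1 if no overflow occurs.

1. enqueue(42): size=1
2. enqueue(57): size=2
3. enqueue(97): size=3
4. dequeue(): size=2
5. enqueue(35): size=3
6. enqueue(37): size=4
7. enqueue(24): size=5
8. dequeue(): size=4
9. enqueue(18): size=5
10. enqueue(50): size=6
11. enqueue(77): size=6=cap → OVERFLOW (fail)
12. enqueue(15): size=6=cap → OVERFLOW (fail)
13. dequeue(): size=5

Answer: 11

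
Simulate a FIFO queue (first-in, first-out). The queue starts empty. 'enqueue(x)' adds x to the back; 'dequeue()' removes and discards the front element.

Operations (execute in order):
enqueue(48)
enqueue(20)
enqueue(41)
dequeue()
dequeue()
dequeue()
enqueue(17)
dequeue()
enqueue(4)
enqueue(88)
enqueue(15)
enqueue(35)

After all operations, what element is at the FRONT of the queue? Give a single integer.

Answer: 4

Derivation:
enqueue(48): queue = [48]
enqueue(20): queue = [48, 20]
enqueue(41): queue = [48, 20, 41]
dequeue(): queue = [20, 41]
dequeue(): queue = [41]
dequeue(): queue = []
enqueue(17): queue = [17]
dequeue(): queue = []
enqueue(4): queue = [4]
enqueue(88): queue = [4, 88]
enqueue(15): queue = [4, 88, 15]
enqueue(35): queue = [4, 88, 15, 35]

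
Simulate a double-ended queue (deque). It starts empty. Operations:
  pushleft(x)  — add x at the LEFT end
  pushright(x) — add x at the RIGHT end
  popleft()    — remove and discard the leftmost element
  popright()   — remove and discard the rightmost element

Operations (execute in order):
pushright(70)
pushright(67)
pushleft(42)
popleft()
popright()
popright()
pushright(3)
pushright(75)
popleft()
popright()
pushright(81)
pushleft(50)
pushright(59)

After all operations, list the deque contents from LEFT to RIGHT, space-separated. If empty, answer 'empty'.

pushright(70): [70]
pushright(67): [70, 67]
pushleft(42): [42, 70, 67]
popleft(): [70, 67]
popright(): [70]
popright(): []
pushright(3): [3]
pushright(75): [3, 75]
popleft(): [75]
popright(): []
pushright(81): [81]
pushleft(50): [50, 81]
pushright(59): [50, 81, 59]

Answer: 50 81 59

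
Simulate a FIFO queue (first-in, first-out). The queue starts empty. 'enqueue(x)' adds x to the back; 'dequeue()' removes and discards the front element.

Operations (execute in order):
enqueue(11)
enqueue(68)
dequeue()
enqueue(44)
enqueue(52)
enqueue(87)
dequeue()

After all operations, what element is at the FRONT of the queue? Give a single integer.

enqueue(11): queue = [11]
enqueue(68): queue = [11, 68]
dequeue(): queue = [68]
enqueue(44): queue = [68, 44]
enqueue(52): queue = [68, 44, 52]
enqueue(87): queue = [68, 44, 52, 87]
dequeue(): queue = [44, 52, 87]

Answer: 44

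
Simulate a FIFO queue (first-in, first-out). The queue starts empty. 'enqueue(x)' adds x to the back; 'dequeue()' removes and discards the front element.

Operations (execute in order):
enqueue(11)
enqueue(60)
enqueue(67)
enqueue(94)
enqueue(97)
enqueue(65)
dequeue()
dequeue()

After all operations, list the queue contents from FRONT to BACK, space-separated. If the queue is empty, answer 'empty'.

enqueue(11): [11]
enqueue(60): [11, 60]
enqueue(67): [11, 60, 67]
enqueue(94): [11, 60, 67, 94]
enqueue(97): [11, 60, 67, 94, 97]
enqueue(65): [11, 60, 67, 94, 97, 65]
dequeue(): [60, 67, 94, 97, 65]
dequeue(): [67, 94, 97, 65]

Answer: 67 94 97 65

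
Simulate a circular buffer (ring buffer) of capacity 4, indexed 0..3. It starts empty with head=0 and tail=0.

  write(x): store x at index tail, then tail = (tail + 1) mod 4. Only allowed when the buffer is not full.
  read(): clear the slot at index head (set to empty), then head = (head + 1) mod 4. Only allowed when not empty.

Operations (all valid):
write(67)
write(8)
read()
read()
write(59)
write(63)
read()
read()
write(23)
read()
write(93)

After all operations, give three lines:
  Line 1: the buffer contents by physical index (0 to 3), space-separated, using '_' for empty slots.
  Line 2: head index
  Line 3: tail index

write(67): buf=[67 _ _ _], head=0, tail=1, size=1
write(8): buf=[67 8 _ _], head=0, tail=2, size=2
read(): buf=[_ 8 _ _], head=1, tail=2, size=1
read(): buf=[_ _ _ _], head=2, tail=2, size=0
write(59): buf=[_ _ 59 _], head=2, tail=3, size=1
write(63): buf=[_ _ 59 63], head=2, tail=0, size=2
read(): buf=[_ _ _ 63], head=3, tail=0, size=1
read(): buf=[_ _ _ _], head=0, tail=0, size=0
write(23): buf=[23 _ _ _], head=0, tail=1, size=1
read(): buf=[_ _ _ _], head=1, tail=1, size=0
write(93): buf=[_ 93 _ _], head=1, tail=2, size=1

Answer: _ 93 _ _
1
2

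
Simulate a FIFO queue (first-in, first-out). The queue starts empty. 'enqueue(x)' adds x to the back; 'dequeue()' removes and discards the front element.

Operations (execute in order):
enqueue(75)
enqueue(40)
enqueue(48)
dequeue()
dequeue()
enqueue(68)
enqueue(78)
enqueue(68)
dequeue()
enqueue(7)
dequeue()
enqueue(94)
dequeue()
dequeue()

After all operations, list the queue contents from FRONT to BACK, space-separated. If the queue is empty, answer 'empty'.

Answer: 7 94

Derivation:
enqueue(75): [75]
enqueue(40): [75, 40]
enqueue(48): [75, 40, 48]
dequeue(): [40, 48]
dequeue(): [48]
enqueue(68): [48, 68]
enqueue(78): [48, 68, 78]
enqueue(68): [48, 68, 78, 68]
dequeue(): [68, 78, 68]
enqueue(7): [68, 78, 68, 7]
dequeue(): [78, 68, 7]
enqueue(94): [78, 68, 7, 94]
dequeue(): [68, 7, 94]
dequeue(): [7, 94]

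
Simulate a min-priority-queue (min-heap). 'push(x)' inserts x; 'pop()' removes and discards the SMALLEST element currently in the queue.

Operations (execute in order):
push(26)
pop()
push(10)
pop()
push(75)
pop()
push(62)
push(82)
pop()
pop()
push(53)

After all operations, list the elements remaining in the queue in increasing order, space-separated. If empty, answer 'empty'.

push(26): heap contents = [26]
pop() → 26: heap contents = []
push(10): heap contents = [10]
pop() → 10: heap contents = []
push(75): heap contents = [75]
pop() → 75: heap contents = []
push(62): heap contents = [62]
push(82): heap contents = [62, 82]
pop() → 62: heap contents = [82]
pop() → 82: heap contents = []
push(53): heap contents = [53]

Answer: 53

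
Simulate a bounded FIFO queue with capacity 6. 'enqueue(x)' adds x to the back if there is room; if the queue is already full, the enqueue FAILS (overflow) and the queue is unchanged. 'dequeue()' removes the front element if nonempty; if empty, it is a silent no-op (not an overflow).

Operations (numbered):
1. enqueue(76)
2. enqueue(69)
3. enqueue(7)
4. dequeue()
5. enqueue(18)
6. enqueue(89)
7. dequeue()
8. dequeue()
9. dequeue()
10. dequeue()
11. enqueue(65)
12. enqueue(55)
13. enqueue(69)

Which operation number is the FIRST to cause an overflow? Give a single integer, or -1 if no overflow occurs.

1. enqueue(76): size=1
2. enqueue(69): size=2
3. enqueue(7): size=3
4. dequeue(): size=2
5. enqueue(18): size=3
6. enqueue(89): size=4
7. dequeue(): size=3
8. dequeue(): size=2
9. dequeue(): size=1
10. dequeue(): size=0
11. enqueue(65): size=1
12. enqueue(55): size=2
13. enqueue(69): size=3

Answer: -1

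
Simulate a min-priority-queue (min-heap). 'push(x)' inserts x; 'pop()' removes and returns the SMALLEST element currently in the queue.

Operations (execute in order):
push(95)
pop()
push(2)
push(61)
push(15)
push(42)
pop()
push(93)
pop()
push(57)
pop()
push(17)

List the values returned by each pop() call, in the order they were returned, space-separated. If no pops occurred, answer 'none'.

Answer: 95 2 15 42

Derivation:
push(95): heap contents = [95]
pop() → 95: heap contents = []
push(2): heap contents = [2]
push(61): heap contents = [2, 61]
push(15): heap contents = [2, 15, 61]
push(42): heap contents = [2, 15, 42, 61]
pop() → 2: heap contents = [15, 42, 61]
push(93): heap contents = [15, 42, 61, 93]
pop() → 15: heap contents = [42, 61, 93]
push(57): heap contents = [42, 57, 61, 93]
pop() → 42: heap contents = [57, 61, 93]
push(17): heap contents = [17, 57, 61, 93]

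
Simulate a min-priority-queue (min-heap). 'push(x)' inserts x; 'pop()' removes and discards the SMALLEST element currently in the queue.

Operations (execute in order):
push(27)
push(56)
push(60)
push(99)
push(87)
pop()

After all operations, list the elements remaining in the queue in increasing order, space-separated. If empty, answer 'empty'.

push(27): heap contents = [27]
push(56): heap contents = [27, 56]
push(60): heap contents = [27, 56, 60]
push(99): heap contents = [27, 56, 60, 99]
push(87): heap contents = [27, 56, 60, 87, 99]
pop() → 27: heap contents = [56, 60, 87, 99]

Answer: 56 60 87 99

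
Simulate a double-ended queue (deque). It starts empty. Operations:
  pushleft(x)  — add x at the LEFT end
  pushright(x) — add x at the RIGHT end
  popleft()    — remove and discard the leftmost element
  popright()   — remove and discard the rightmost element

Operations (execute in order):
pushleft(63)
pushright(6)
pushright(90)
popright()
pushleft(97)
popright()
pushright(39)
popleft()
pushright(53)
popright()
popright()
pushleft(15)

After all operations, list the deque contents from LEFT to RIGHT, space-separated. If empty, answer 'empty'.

Answer: 15 63

Derivation:
pushleft(63): [63]
pushright(6): [63, 6]
pushright(90): [63, 6, 90]
popright(): [63, 6]
pushleft(97): [97, 63, 6]
popright(): [97, 63]
pushright(39): [97, 63, 39]
popleft(): [63, 39]
pushright(53): [63, 39, 53]
popright(): [63, 39]
popright(): [63]
pushleft(15): [15, 63]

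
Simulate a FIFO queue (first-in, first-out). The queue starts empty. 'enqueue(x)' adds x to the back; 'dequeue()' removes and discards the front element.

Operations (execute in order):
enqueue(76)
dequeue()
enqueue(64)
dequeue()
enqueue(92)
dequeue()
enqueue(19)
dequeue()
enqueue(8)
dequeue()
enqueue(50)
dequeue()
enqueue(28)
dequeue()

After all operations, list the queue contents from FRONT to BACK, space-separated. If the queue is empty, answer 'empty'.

enqueue(76): [76]
dequeue(): []
enqueue(64): [64]
dequeue(): []
enqueue(92): [92]
dequeue(): []
enqueue(19): [19]
dequeue(): []
enqueue(8): [8]
dequeue(): []
enqueue(50): [50]
dequeue(): []
enqueue(28): [28]
dequeue(): []

Answer: empty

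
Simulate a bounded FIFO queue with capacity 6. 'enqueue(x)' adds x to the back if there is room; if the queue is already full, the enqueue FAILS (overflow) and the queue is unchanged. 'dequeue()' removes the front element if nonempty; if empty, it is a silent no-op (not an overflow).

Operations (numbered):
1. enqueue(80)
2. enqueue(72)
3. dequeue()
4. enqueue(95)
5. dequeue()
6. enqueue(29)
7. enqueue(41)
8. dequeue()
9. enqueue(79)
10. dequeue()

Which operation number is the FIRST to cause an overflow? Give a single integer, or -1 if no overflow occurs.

1. enqueue(80): size=1
2. enqueue(72): size=2
3. dequeue(): size=1
4. enqueue(95): size=2
5. dequeue(): size=1
6. enqueue(29): size=2
7. enqueue(41): size=3
8. dequeue(): size=2
9. enqueue(79): size=3
10. dequeue(): size=2

Answer: -1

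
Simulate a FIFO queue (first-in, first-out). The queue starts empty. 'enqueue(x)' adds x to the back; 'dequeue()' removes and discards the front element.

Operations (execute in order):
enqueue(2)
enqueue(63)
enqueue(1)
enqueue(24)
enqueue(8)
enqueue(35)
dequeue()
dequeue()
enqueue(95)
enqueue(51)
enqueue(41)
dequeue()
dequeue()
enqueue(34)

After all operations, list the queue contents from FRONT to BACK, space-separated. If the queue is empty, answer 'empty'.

enqueue(2): [2]
enqueue(63): [2, 63]
enqueue(1): [2, 63, 1]
enqueue(24): [2, 63, 1, 24]
enqueue(8): [2, 63, 1, 24, 8]
enqueue(35): [2, 63, 1, 24, 8, 35]
dequeue(): [63, 1, 24, 8, 35]
dequeue(): [1, 24, 8, 35]
enqueue(95): [1, 24, 8, 35, 95]
enqueue(51): [1, 24, 8, 35, 95, 51]
enqueue(41): [1, 24, 8, 35, 95, 51, 41]
dequeue(): [24, 8, 35, 95, 51, 41]
dequeue(): [8, 35, 95, 51, 41]
enqueue(34): [8, 35, 95, 51, 41, 34]

Answer: 8 35 95 51 41 34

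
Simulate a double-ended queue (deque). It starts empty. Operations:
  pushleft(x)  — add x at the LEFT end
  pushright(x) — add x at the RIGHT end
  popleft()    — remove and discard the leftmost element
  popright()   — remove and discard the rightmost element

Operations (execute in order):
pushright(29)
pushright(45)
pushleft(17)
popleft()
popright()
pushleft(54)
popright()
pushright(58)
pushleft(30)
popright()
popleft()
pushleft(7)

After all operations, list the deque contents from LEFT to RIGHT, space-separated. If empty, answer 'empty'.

pushright(29): [29]
pushright(45): [29, 45]
pushleft(17): [17, 29, 45]
popleft(): [29, 45]
popright(): [29]
pushleft(54): [54, 29]
popright(): [54]
pushright(58): [54, 58]
pushleft(30): [30, 54, 58]
popright(): [30, 54]
popleft(): [54]
pushleft(7): [7, 54]

Answer: 7 54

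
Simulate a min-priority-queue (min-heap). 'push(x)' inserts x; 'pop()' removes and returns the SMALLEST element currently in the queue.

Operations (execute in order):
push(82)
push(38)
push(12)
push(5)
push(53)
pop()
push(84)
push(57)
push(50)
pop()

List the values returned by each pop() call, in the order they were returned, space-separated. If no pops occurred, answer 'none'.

Answer: 5 12

Derivation:
push(82): heap contents = [82]
push(38): heap contents = [38, 82]
push(12): heap contents = [12, 38, 82]
push(5): heap contents = [5, 12, 38, 82]
push(53): heap contents = [5, 12, 38, 53, 82]
pop() → 5: heap contents = [12, 38, 53, 82]
push(84): heap contents = [12, 38, 53, 82, 84]
push(57): heap contents = [12, 38, 53, 57, 82, 84]
push(50): heap contents = [12, 38, 50, 53, 57, 82, 84]
pop() → 12: heap contents = [38, 50, 53, 57, 82, 84]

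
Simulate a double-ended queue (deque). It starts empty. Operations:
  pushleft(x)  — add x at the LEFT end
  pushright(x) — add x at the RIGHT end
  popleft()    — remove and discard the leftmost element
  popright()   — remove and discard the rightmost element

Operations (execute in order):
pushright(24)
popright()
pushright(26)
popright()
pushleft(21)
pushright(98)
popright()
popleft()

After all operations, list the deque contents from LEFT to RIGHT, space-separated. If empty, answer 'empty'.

pushright(24): [24]
popright(): []
pushright(26): [26]
popright(): []
pushleft(21): [21]
pushright(98): [21, 98]
popright(): [21]
popleft(): []

Answer: empty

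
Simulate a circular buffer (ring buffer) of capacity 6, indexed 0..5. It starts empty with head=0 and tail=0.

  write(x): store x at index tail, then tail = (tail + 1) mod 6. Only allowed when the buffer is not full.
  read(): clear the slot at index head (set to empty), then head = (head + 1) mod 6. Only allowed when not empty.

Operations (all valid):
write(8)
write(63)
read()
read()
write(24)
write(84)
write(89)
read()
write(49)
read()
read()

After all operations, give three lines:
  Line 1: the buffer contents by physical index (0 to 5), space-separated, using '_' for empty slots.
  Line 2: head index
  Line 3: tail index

Answer: _ _ _ _ _ 49
5
0

Derivation:
write(8): buf=[8 _ _ _ _ _], head=0, tail=1, size=1
write(63): buf=[8 63 _ _ _ _], head=0, tail=2, size=2
read(): buf=[_ 63 _ _ _ _], head=1, tail=2, size=1
read(): buf=[_ _ _ _ _ _], head=2, tail=2, size=0
write(24): buf=[_ _ 24 _ _ _], head=2, tail=3, size=1
write(84): buf=[_ _ 24 84 _ _], head=2, tail=4, size=2
write(89): buf=[_ _ 24 84 89 _], head=2, tail=5, size=3
read(): buf=[_ _ _ 84 89 _], head=3, tail=5, size=2
write(49): buf=[_ _ _ 84 89 49], head=3, tail=0, size=3
read(): buf=[_ _ _ _ 89 49], head=4, tail=0, size=2
read(): buf=[_ _ _ _ _ 49], head=5, tail=0, size=1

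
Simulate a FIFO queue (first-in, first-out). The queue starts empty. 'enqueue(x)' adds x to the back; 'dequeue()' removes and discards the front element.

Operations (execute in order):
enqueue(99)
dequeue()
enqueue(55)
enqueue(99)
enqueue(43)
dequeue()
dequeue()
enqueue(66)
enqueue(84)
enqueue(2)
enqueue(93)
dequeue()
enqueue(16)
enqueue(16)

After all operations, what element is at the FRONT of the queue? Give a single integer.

enqueue(99): queue = [99]
dequeue(): queue = []
enqueue(55): queue = [55]
enqueue(99): queue = [55, 99]
enqueue(43): queue = [55, 99, 43]
dequeue(): queue = [99, 43]
dequeue(): queue = [43]
enqueue(66): queue = [43, 66]
enqueue(84): queue = [43, 66, 84]
enqueue(2): queue = [43, 66, 84, 2]
enqueue(93): queue = [43, 66, 84, 2, 93]
dequeue(): queue = [66, 84, 2, 93]
enqueue(16): queue = [66, 84, 2, 93, 16]
enqueue(16): queue = [66, 84, 2, 93, 16, 16]

Answer: 66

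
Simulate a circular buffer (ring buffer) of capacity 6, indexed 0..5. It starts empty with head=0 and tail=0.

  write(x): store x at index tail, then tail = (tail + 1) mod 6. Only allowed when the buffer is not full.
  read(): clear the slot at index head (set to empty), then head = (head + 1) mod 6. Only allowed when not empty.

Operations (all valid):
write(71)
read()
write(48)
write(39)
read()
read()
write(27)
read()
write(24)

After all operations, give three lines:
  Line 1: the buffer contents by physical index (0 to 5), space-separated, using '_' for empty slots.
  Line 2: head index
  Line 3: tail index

write(71): buf=[71 _ _ _ _ _], head=0, tail=1, size=1
read(): buf=[_ _ _ _ _ _], head=1, tail=1, size=0
write(48): buf=[_ 48 _ _ _ _], head=1, tail=2, size=1
write(39): buf=[_ 48 39 _ _ _], head=1, tail=3, size=2
read(): buf=[_ _ 39 _ _ _], head=2, tail=3, size=1
read(): buf=[_ _ _ _ _ _], head=3, tail=3, size=0
write(27): buf=[_ _ _ 27 _ _], head=3, tail=4, size=1
read(): buf=[_ _ _ _ _ _], head=4, tail=4, size=0
write(24): buf=[_ _ _ _ 24 _], head=4, tail=5, size=1

Answer: _ _ _ _ 24 _
4
5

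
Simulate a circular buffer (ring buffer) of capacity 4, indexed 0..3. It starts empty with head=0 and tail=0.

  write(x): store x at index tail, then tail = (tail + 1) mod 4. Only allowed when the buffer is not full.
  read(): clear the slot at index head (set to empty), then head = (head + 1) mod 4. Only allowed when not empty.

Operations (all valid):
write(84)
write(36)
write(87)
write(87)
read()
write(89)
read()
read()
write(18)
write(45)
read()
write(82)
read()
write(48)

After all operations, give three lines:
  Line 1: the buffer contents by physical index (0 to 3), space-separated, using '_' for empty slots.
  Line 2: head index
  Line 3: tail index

write(84): buf=[84 _ _ _], head=0, tail=1, size=1
write(36): buf=[84 36 _ _], head=0, tail=2, size=2
write(87): buf=[84 36 87 _], head=0, tail=3, size=3
write(87): buf=[84 36 87 87], head=0, tail=0, size=4
read(): buf=[_ 36 87 87], head=1, tail=0, size=3
write(89): buf=[89 36 87 87], head=1, tail=1, size=4
read(): buf=[89 _ 87 87], head=2, tail=1, size=3
read(): buf=[89 _ _ 87], head=3, tail=1, size=2
write(18): buf=[89 18 _ 87], head=3, tail=2, size=3
write(45): buf=[89 18 45 87], head=3, tail=3, size=4
read(): buf=[89 18 45 _], head=0, tail=3, size=3
write(82): buf=[89 18 45 82], head=0, tail=0, size=4
read(): buf=[_ 18 45 82], head=1, tail=0, size=3
write(48): buf=[48 18 45 82], head=1, tail=1, size=4

Answer: 48 18 45 82
1
1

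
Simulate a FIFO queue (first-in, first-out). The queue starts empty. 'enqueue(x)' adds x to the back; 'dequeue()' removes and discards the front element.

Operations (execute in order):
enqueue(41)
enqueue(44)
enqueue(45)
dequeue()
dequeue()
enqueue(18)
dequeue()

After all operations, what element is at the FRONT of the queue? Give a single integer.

enqueue(41): queue = [41]
enqueue(44): queue = [41, 44]
enqueue(45): queue = [41, 44, 45]
dequeue(): queue = [44, 45]
dequeue(): queue = [45]
enqueue(18): queue = [45, 18]
dequeue(): queue = [18]

Answer: 18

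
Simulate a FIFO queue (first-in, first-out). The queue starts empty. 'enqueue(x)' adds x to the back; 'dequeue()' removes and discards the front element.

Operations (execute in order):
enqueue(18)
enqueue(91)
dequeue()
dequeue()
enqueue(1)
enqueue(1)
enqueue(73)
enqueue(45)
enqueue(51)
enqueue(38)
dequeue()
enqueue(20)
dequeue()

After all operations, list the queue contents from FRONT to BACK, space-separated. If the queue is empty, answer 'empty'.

enqueue(18): [18]
enqueue(91): [18, 91]
dequeue(): [91]
dequeue(): []
enqueue(1): [1]
enqueue(1): [1, 1]
enqueue(73): [1, 1, 73]
enqueue(45): [1, 1, 73, 45]
enqueue(51): [1, 1, 73, 45, 51]
enqueue(38): [1, 1, 73, 45, 51, 38]
dequeue(): [1, 73, 45, 51, 38]
enqueue(20): [1, 73, 45, 51, 38, 20]
dequeue(): [73, 45, 51, 38, 20]

Answer: 73 45 51 38 20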